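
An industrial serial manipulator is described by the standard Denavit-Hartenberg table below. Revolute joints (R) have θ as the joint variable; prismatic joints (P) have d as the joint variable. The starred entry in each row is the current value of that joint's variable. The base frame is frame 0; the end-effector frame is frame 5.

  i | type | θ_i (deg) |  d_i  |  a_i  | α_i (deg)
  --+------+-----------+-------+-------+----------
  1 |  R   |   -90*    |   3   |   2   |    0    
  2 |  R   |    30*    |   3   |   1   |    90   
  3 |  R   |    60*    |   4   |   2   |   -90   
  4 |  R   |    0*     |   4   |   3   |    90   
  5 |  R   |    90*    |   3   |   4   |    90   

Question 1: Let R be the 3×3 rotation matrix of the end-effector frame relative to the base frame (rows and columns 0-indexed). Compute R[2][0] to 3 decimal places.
End-effector x-axis (col 0 of R) = (-0.4330,0.7500,0.5000)
R[2][0] = 0.5000

0.500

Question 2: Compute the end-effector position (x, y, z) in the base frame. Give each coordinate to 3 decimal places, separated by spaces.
-7.776 -2.531 14.330

after link 1: o_1 = (0.0000, -2.0000, 3.0000)
after link 2: o_2 = (0.5000, -2.8660, 6.0000)
after link 3: o_3 = (-2.4641, -5.7321, 7.7321)
after link 4: o_4 = (-3.4462, -4.0311, 12.3301)
after link 5: o_5 = (-7.7763, -2.5311, 14.3301)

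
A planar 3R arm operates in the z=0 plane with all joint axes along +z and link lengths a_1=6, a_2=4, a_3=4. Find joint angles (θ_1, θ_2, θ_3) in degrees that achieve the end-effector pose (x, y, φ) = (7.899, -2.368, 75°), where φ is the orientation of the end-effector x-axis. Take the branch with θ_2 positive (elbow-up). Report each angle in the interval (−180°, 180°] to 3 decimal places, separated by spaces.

-59.999 44.994 90.005

wrist centre = target − a_3·(cos φ, sin φ) = (6.8637, -6.2317)
cos θ_2 = (85.9448−6²−4²)/(2·6·4) = 0.7072; θ_2 = 44.9937° (elbow-up)
β = atan2(-6.2317,6.8637) = -42.2369°; ψ = atan2(2.8281,8.8287) = 17.7619°
θ_1 = β − ψ = -59.9988°
θ_3 = φ − θ_1 − θ_2 = 90.0050° (wrapped to (-180°,180°])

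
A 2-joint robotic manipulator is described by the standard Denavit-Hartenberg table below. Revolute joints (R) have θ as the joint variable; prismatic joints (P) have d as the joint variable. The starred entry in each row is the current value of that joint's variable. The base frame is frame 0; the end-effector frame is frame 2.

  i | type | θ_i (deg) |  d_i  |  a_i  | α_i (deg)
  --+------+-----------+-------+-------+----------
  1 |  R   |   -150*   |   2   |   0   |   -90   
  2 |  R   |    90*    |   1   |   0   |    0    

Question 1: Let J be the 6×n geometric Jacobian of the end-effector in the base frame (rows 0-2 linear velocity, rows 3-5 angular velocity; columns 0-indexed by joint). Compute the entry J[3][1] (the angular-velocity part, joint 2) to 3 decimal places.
axis z_1 = (0.5000,-0.8660,0.0000); lever o_n−o_1 = (0.5000,-0.8660,0.0000)
cross product → J_v[:, 1] = (0.0000,0.0000,0.0000)
J_ω[:, 1] = z_1
entry J[3][1] = 0.5000

0.500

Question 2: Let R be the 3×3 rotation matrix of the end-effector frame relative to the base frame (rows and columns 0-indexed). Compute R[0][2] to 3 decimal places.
0.500

End-effector z-axis (col 2 of R) = (0.5000,-0.8660,0.0000)
R[0][2] = 0.5000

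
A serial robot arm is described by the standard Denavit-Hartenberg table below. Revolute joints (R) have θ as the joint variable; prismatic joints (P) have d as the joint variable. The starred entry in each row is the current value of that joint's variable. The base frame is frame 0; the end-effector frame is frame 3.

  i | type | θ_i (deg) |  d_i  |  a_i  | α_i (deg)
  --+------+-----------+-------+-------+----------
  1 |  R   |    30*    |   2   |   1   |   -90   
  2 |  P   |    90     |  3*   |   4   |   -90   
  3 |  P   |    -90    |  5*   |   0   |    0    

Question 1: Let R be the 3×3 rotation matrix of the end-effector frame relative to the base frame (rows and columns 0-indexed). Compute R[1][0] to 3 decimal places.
0.866

End-effector x-axis (col 0 of R) = (-0.5000,0.8660,0.0000)
R[1][0] = 0.8660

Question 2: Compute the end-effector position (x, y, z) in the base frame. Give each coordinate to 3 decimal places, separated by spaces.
-4.964 0.598 -2.000

after link 1: o_1 = (0.8660, 0.5000, 2.0000)
after link 2: o_2 = (-0.6340, 3.0981, -2.0000)
after link 3: o_3 = (-4.9641, 0.5981, -2.0000)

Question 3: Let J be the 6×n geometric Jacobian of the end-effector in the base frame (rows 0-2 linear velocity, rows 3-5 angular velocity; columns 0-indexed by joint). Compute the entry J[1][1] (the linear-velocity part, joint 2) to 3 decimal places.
prismatic axis z_1 = (-0.5000,0.8660,0.0000)
J_v[:, 1] = z_1; J_ω[:, 1] = (0,0,0)
entry J[1][1] = 0.8660

0.866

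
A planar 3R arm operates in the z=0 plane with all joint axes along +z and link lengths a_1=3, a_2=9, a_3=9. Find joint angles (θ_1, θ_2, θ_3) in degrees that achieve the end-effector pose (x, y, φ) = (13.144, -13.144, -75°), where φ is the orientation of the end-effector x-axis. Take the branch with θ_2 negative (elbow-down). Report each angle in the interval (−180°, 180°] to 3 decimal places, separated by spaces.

0.263 -30.002 -45.261

wrist centre = target − a_3·(cos φ, sin φ) = (10.8146, -4.4507)
cos θ_2 = (136.7646−3²−9²)/(2·3·9) = 0.8660; θ_2 = -30.0016° (elbow-down)
β = atan2(-4.4507,10.8146) = -22.3692°; ψ = atan2(-4.5002,10.7941) = -22.6319°
θ_1 = β − ψ = 0.2627°
θ_3 = φ − θ_1 − θ_2 = -45.2612° (wrapped to (-180°,180°])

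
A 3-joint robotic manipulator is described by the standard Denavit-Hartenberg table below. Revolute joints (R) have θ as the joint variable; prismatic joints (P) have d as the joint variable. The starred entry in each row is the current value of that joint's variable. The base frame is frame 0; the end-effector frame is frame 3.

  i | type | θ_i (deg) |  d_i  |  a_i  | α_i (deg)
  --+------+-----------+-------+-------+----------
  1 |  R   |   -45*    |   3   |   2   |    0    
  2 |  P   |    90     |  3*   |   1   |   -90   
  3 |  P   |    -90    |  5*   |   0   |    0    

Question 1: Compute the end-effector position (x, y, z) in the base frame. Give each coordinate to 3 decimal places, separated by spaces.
-1.414 2.828 6.000

after link 1: o_1 = (1.4142, -1.4142, 3.0000)
after link 2: o_2 = (2.1213, -0.7071, 6.0000)
after link 3: o_3 = (-1.4142, 2.8284, 6.0000)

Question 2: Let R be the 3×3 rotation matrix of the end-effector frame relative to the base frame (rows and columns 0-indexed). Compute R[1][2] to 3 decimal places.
End-effector z-axis (col 2 of R) = (-0.7071,0.7071,0.0000)
R[1][2] = 0.7071

0.707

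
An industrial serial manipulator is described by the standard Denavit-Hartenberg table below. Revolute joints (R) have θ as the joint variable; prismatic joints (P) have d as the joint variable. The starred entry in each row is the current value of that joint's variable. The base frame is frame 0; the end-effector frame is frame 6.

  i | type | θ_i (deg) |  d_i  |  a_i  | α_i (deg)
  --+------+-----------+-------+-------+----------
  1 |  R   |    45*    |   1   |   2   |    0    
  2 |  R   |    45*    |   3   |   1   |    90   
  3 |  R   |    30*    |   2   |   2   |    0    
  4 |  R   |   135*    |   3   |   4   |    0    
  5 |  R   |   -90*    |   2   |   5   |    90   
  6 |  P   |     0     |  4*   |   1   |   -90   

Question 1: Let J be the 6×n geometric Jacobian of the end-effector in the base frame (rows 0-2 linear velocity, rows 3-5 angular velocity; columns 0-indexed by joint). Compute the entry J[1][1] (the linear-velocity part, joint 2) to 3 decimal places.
7.000

axis z_1 = (0.0000,0.0000,1.0000); lever o_n−o_1 = (7.0000,4.2850,9.7956)
cross product → J_v[:, 1] = (-4.2850,7.0000,0.0000)
J_ω[:, 1] = z_1
entry J[1][1] = 7.0000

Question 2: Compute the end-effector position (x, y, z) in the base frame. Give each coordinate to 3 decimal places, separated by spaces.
after link 1: o_1 = (1.4142, 1.4142, 1.0000)
after link 2: o_2 = (1.4142, 2.4142, 4.0000)
after link 3: o_3 = (3.4142, 4.1463, 5.0000)
after link 4: o_4 = (6.4142, 0.2826, 6.0353)
after link 5: o_5 = (8.4142, 1.5767, 10.8649)
after link 6: o_6 = (8.4142, 5.6992, 10.7956)

8.414 5.699 10.796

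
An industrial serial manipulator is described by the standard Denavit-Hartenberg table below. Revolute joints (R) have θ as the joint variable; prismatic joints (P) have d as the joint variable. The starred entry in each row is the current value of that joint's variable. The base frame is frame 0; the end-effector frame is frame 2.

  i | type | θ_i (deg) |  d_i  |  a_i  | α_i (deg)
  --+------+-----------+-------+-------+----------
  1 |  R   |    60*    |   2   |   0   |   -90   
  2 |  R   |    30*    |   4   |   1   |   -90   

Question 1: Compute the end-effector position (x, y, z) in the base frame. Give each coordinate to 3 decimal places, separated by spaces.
-3.031 2.750 1.500

after link 1: o_1 = (0.0000, 0.0000, 2.0000)
after link 2: o_2 = (-3.0311, 2.7500, 1.5000)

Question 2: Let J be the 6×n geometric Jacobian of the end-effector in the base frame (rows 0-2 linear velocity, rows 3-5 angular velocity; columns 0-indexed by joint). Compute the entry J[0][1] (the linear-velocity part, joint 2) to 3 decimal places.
axis z_1 = (-0.8660,0.5000,0.0000); lever o_n−o_1 = (-3.0311,2.7500,-0.5000)
cross product → J_v[:, 1] = (-0.2500,-0.4330,-0.8660)
J_ω[:, 1] = z_1
entry J[0][1] = -0.2500

-0.250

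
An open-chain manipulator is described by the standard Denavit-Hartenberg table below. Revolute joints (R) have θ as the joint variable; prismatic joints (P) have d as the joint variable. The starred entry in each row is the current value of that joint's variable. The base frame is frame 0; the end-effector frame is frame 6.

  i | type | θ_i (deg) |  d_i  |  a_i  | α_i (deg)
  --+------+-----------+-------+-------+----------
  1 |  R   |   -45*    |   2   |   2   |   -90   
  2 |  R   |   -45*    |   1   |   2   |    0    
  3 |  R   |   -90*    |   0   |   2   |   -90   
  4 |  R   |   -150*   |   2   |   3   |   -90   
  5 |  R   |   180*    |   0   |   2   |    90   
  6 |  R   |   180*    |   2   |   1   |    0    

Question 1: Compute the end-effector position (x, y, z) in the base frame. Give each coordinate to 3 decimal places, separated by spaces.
3.694 -0.866 3.604

after link 1: o_1 = (1.4142, -1.4142, 2.0000)
after link 2: o_2 = (3.1213, -1.7071, 3.4142)
after link 3: o_3 = (2.1213, -0.7071, 4.8284)
after link 4: o_4 = (5.4810, -1.9455, 4.4055)
after link 5: o_5 = (3.9079, -1.7866, 5.6303)
after link 6: o_6 = (3.6945, -0.8660, 3.6037)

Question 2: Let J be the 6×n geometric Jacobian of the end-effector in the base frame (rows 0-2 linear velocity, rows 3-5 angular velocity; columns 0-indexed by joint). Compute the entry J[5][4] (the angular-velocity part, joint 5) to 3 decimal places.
axis z_4 = (0.3624,0.8624,0.3536); lever o_n−o_4 = (-1.7866,1.0795,-0.8018)
cross product → J_v[:, 4] = (-1.0731,-0.3411,1.9319)
J_ω[:, 4] = z_4
entry J[5][4] = 0.3536

0.354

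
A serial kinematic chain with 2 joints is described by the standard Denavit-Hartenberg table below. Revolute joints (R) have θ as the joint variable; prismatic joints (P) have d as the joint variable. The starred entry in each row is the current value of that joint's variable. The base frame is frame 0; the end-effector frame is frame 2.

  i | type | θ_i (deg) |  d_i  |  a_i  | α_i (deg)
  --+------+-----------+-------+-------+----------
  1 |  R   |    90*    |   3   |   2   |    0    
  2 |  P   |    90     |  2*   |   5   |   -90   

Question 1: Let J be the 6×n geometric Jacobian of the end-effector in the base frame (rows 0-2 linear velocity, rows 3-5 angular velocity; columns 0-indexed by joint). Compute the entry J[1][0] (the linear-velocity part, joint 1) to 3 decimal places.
-5.000

axis z_0 = ẑ; lever o_n−o_0 = (-5.0000,2.0000,5.0000)
cross product → J_v[:, 0] = (-2.0000,-5.0000,0.0000)
J_ω[:, 0] = z_0
entry J[1][0] = -5.0000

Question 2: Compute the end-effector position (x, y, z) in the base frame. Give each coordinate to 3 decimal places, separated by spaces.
-5.000 2.000 5.000

after link 1: o_1 = (0.0000, 2.0000, 3.0000)
after link 2: o_2 = (-5.0000, 2.0000, 5.0000)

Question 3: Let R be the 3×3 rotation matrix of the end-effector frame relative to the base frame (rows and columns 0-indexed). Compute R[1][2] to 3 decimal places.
-1.000

End-effector z-axis (col 2 of R) = (-0.0000,-1.0000,0.0000)
R[1][2] = -1.0000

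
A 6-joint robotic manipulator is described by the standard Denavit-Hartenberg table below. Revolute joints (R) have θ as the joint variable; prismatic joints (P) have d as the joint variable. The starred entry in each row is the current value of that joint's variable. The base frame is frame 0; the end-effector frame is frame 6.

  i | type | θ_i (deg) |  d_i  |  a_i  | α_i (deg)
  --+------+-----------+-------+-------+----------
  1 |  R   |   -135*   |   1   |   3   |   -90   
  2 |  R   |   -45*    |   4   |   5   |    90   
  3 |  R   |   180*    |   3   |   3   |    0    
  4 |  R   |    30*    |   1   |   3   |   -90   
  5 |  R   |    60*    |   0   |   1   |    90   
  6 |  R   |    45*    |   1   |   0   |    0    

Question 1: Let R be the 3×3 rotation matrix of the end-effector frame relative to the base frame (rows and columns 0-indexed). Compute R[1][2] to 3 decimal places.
End-effector z-axis (col 2 of R) = (0.3188,0.9312,-0.1768)
R[1][2] = 0.9312

0.931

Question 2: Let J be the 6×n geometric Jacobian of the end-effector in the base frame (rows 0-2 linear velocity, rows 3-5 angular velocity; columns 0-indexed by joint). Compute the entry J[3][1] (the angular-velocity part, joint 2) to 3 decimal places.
axis z_1 = (0.7071,-0.7071,0.0000); lever o_n−o_1 = (3.9923,1.4227,1.3102)
cross product → J_v[:, 1] = (-0.9264,-0.9264,3.8290)
J_ω[:, 1] = z_1
entry J[3][1] = 0.7071

0.707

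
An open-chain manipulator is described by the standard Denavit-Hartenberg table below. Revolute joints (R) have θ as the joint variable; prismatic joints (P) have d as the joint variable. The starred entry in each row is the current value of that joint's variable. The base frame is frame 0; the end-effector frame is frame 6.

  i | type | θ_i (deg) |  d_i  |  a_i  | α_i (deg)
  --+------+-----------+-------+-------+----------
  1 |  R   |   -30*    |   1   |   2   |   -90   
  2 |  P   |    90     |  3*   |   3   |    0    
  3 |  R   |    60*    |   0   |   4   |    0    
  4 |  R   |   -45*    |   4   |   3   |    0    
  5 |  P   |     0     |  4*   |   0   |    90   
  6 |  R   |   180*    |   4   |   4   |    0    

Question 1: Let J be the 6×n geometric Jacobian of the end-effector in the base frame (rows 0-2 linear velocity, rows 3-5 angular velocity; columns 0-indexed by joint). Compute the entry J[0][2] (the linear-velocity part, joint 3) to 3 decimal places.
axis z_2 = (0.5000,0.8660,0.0000); lever o_n−o_2 = (4.5702,6.5990,-2.0694)
cross product → J_v[:, 2] = (-1.7921,1.0347,-0.6584)
J_ω[:, 2] = z_2
entry J[0][2] = -1.7921

-1.792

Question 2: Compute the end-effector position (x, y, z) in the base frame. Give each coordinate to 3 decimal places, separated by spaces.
7.802 8.197 -4.069

after link 1: o_1 = (1.7321, -1.0000, 1.0000)
after link 2: o_2 = (3.2321, 1.5981, -2.0000)
after link 3: o_3 = (0.2321, 3.3301, -4.0000)
after link 4: o_4 = (1.5596, 7.1825, -6.8978)
after link 5: o_5 = (3.5596, 10.6466, -6.8978)
after link 6: o_6 = (7.8023, 8.1971, -4.0694)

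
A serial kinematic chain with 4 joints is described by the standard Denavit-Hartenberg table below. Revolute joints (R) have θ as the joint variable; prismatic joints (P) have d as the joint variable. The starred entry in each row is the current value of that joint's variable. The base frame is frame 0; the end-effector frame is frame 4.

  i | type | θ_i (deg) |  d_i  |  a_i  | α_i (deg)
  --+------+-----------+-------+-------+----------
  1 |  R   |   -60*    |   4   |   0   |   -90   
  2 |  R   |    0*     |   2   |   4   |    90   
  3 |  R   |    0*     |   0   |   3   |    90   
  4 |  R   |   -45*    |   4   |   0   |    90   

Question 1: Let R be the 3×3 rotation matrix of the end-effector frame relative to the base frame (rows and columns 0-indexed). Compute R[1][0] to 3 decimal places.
End-effector x-axis (col 0 of R) = (0.3536,-0.6124,-0.7071)
R[1][0] = -0.6124

-0.612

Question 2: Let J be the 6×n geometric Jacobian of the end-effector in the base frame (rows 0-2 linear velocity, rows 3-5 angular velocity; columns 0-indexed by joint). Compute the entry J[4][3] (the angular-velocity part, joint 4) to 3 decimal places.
axis z_3 = (-0.8660,-0.5000,0.0000); lever o_n−o_3 = (-3.4641,-2.0000,0.0000)
cross product → J_v[:, 3] = (0.0000,-0.0000,0.0000)
J_ω[:, 3] = z_3
entry J[4][3] = -0.5000

-0.500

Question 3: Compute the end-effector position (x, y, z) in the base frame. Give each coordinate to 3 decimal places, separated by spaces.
1.768 -7.062 4.000

after link 1: o_1 = (0.0000, 0.0000, 4.0000)
after link 2: o_2 = (3.7321, -2.4641, 4.0000)
after link 3: o_3 = (5.2321, -5.0622, 4.0000)
after link 4: o_4 = (1.7679, -7.0622, 4.0000)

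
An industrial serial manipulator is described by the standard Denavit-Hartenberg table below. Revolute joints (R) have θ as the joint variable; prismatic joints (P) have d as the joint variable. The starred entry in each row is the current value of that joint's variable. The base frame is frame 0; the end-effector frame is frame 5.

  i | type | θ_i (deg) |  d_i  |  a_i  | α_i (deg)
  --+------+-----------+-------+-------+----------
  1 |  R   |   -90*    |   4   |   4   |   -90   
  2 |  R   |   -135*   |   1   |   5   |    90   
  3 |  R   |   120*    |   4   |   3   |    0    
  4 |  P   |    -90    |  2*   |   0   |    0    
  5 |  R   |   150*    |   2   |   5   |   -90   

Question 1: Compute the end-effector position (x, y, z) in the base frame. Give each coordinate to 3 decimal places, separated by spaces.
after link 1: o_1 = (0.0000, -4.0000, 4.0000)
after link 2: o_2 = (1.0000, -0.4645, 7.5355)
after link 3: o_3 = (3.5981, 1.3033, 3.6464)
after link 4: o_4 = (3.5981, 2.7175, 2.2322)
after link 5: o_5 = (3.5981, 0.5962, -2.7175)

3.598 0.596 -2.718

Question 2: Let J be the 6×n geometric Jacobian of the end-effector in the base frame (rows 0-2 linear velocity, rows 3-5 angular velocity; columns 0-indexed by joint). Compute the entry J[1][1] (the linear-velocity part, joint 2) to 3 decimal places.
6.718

axis z_1 = (1.0000,0.0000,0.0000); lever o_n−o_1 = (3.5981,4.5962,-6.7175)
cross product → J_v[:, 1] = (-0.0000,6.7175,4.5962)
J_ω[:, 1] = z_1
entry J[1][1] = 6.7175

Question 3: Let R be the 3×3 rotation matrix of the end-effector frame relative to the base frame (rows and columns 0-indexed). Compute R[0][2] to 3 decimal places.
End-effector z-axis (col 2 of R) = (-1.0000,0.0000,-0.0000)
R[0][2] = -1.0000

-1.000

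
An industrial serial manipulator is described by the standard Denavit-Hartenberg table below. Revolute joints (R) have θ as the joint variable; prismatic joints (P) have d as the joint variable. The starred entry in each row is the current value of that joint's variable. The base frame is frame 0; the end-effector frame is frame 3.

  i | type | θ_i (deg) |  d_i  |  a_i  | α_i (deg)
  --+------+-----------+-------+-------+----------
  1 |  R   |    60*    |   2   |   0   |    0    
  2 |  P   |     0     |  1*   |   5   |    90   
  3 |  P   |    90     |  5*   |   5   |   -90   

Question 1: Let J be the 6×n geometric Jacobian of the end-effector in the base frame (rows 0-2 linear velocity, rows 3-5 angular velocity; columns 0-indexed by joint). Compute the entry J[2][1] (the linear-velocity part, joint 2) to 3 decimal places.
1.000

prismatic axis z_1 = (0.0000,0.0000,1.0000)
J_v[:, 1] = z_1; J_ω[:, 1] = (0,0,0)
entry J[2][1] = 1.0000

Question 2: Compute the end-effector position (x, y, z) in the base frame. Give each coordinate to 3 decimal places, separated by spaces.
after link 1: o_1 = (0.0000, 0.0000, 2.0000)
after link 2: o_2 = (2.5000, 4.3301, 3.0000)
after link 3: o_3 = (6.8301, 1.8301, 8.0000)

6.830 1.830 8.000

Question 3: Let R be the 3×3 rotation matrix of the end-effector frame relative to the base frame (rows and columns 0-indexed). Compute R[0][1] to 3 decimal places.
-0.866

End-effector y-axis (col 1 of R) = (-0.8660,0.5000,-0.0000)
R[0][1] = -0.8660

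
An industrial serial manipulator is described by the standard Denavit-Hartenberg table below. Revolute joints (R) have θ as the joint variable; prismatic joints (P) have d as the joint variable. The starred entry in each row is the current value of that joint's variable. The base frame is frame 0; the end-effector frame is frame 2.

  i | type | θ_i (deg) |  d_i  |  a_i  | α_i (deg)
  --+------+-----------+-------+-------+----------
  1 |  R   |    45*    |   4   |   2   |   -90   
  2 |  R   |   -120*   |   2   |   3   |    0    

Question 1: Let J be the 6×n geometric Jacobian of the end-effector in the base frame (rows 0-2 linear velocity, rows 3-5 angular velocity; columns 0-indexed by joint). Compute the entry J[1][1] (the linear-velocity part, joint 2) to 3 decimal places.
1.837

axis z_1 = (-0.7071,0.7071,0.0000); lever o_n−o_1 = (-2.4749,0.3536,2.5981)
cross product → J_v[:, 1] = (1.8371,1.8371,1.5000)
J_ω[:, 1] = z_1
entry J[1][1] = 1.8371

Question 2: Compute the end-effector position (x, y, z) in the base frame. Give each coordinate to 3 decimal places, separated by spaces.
-1.061 1.768 6.598

after link 1: o_1 = (1.4142, 1.4142, 4.0000)
after link 2: o_2 = (-1.0607, 1.7678, 6.5981)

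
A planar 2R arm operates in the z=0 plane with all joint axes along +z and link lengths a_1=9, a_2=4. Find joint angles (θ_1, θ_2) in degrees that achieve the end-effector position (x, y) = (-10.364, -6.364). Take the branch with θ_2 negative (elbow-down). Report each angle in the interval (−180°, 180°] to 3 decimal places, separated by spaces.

-135.000 -44.999

cos θ_2 = (147.9130−9²−4²)/(2·9·4) = 0.7071; θ_2 = -44.9985° (elbow-down)
β = atan2(-6.3640,-10.3640) = -148.4481°; ψ = atan2(-2.8284,11.8285) = -13.4477°
θ_1 = β − ψ = -135.0004°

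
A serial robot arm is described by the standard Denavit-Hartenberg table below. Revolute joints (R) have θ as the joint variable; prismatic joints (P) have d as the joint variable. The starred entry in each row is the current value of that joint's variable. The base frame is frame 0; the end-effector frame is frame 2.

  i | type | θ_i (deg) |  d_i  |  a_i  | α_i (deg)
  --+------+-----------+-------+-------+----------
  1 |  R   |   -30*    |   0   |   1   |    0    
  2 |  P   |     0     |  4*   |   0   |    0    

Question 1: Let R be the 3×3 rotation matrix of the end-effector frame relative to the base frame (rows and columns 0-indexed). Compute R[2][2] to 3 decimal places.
End-effector z-axis (col 2 of R) = (0.0000,0.0000,1.0000)
R[2][2] = 1.0000

1.000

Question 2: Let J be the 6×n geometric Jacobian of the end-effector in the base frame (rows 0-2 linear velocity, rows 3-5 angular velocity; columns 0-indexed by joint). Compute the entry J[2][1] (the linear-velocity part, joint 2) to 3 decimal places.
prismatic axis z_1 = (0.0000,0.0000,1.0000)
J_v[:, 1] = z_1; J_ω[:, 1] = (0,0,0)
entry J[2][1] = 1.0000

1.000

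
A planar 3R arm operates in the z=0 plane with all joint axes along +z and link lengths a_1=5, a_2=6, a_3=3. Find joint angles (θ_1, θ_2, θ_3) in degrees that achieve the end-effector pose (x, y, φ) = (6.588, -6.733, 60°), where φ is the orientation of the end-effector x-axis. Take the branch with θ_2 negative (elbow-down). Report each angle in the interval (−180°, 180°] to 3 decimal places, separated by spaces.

-44.997 -30.009 135.006

wrist centre = target − a_3·(cos φ, sin φ) = (5.0880, -9.3311)
cos θ_2 = (112.9567−5²−6²)/(2·5·6) = 0.8659; θ_2 = -30.0092° (elbow-down)
β = atan2(-9.3311,5.0880) = -61.3975°; ψ = atan2(-3.0008,10.1957) = -16.4004°
θ_1 = β − ψ = -44.9971°
θ_3 = φ − θ_1 − θ_2 = 135.0062° (wrapped to (-180°,180°])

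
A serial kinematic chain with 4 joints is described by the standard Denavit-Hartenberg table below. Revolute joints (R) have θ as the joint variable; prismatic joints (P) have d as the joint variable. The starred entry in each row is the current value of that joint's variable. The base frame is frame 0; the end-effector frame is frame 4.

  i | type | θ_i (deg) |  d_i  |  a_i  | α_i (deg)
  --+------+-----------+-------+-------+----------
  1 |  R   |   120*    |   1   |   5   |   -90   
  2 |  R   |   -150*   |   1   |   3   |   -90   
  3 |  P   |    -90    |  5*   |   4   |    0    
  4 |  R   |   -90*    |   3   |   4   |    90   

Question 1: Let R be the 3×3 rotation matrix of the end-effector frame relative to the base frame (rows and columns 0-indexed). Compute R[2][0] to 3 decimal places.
End-effector x-axis (col 0 of R) = (-0.4330,0.7500,-0.5000)
R[2][0] = -0.5000

-0.500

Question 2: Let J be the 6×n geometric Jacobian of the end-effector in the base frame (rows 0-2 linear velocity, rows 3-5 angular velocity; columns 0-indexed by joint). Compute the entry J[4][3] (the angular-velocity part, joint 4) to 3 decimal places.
axis z_3 = (-0.2500,0.4330,0.8660); lever o_n−o_3 = (-2.4821,4.2990,0.5981)
cross product → J_v[:, 3] = (-3.4641,-2.0000,0.0000)
J_ω[:, 3] = z_3
entry J[4][3] = 0.4330

0.433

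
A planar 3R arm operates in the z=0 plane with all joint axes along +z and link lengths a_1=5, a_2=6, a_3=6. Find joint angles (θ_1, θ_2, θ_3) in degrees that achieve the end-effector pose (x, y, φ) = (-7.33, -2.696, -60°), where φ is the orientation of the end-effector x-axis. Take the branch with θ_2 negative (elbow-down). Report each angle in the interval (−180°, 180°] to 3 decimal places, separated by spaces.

wrist centre = target − a_3·(cos φ, sin φ) = (-10.3300, 2.5002)
cos θ_2 = (112.9597−5²−6²)/(2·5·6) = 0.8660; θ_2 = -30.0036° (elbow-down)
β = atan2(2.5002,-10.3300) = 166.3944°; ψ = atan2(-3.0003,10.1960) = -16.3973°
θ_1 = β − ψ = 182.7918°
θ_3 = φ − θ_1 − θ_2 = 147.2118° (wrapped to (-180°,180°])

-177.208 -30.004 147.212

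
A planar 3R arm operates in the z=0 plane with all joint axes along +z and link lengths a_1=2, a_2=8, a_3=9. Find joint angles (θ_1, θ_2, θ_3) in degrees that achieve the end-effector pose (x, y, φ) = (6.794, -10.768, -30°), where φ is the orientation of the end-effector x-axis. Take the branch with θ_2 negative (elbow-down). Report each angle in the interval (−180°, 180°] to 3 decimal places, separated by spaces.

wrist centre = target − a_3·(cos φ, sin φ) = (-1.0002, -6.2680)
cos θ_2 = (40.2883−2²−8²)/(2·2·8) = -0.8660; θ_2 = -149.9961° (elbow-down)
β = atan2(-6.2680,-1.0002) = -99.0666°; ψ = atan2(-4.0005,-4.9279) = -140.9304°
θ_1 = β − ψ = 41.8638°
θ_3 = φ − θ_1 − θ_2 = 78.1323° (wrapped to (-180°,180°])

41.864 -149.996 78.132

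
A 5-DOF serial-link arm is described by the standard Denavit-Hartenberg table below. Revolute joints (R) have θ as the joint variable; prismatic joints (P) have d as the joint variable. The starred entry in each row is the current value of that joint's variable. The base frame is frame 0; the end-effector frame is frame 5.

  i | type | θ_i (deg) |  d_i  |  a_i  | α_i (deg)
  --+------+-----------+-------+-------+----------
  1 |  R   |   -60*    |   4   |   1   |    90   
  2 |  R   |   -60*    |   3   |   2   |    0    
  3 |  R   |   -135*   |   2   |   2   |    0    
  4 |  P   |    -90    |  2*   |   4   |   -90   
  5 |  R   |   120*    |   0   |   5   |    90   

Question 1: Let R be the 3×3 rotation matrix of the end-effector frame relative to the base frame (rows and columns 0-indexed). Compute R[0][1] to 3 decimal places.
End-effector y-axis (col 1 of R) = (-0.4830,0.8365,0.2588)
R[0][1] = -0.4830

-0.483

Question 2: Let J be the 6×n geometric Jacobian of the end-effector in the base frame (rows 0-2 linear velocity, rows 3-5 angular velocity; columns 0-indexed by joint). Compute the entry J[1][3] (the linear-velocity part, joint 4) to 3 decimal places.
prismatic axis z_3 = (-0.8660,-0.5000,0.0000)
J_v[:, 3] = z_3; J_ω[:, 3] = (0,0,0)
entry J[1][3] = -0.5000

-0.500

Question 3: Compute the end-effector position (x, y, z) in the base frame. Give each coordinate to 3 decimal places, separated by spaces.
after link 1: o_1 = (0.5000, -0.8660, 4.0000)
after link 2: o_2 = (-1.5981, -3.2321, 2.2679)
after link 3: o_3 = (-4.2961, -2.5590, 2.7856)
after link 4: o_4 = (-5.5105, -4.4556, 6.6493)
after link 5: o_5 = (-2.0840, -1.7302, 4.2345)

-2.084 -1.730 4.234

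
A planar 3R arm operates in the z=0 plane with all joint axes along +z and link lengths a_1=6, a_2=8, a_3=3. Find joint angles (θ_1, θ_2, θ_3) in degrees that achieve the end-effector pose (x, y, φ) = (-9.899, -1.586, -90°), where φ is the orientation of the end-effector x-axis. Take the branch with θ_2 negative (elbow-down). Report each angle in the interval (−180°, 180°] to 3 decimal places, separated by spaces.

wrist centre = target − a_3·(cos φ, sin φ) = (-9.8990, 1.4140)
cos θ_2 = (99.9896−6²−8²)/(2·6·8) = -0.0001; θ_2 = -90.0062° (elbow-down)
β = atan2(1.4140,-9.8990) = 171.8707°; ψ = atan2(-8.0000,5.9991) = -53.1341°
θ_1 = β − ψ = 225.0048°
θ_3 = φ − θ_1 − θ_2 = 135.0014° (wrapped to (-180°,180°])

-134.995 -90.006 135.001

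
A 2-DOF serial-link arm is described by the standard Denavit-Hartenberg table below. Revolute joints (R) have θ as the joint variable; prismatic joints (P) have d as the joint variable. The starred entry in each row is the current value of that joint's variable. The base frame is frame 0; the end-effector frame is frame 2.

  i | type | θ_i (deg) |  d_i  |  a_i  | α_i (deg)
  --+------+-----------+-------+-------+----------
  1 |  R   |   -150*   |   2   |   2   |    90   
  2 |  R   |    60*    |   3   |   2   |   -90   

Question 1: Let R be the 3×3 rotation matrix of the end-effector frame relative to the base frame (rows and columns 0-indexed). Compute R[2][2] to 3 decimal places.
0.500

End-effector z-axis (col 2 of R) = (0.7500,0.4330,0.5000)
R[2][2] = 0.5000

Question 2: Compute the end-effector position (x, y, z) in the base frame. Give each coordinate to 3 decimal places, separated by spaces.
-4.098 1.098 3.732

after link 1: o_1 = (-1.7321, -1.0000, 2.0000)
after link 2: o_2 = (-4.0981, 1.0981, 3.7321)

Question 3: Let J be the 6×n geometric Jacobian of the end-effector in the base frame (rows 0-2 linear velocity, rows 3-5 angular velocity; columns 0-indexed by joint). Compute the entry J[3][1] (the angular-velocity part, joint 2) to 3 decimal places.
axis z_1 = (-0.5000,0.8660,0.0000); lever o_n−o_1 = (-2.3660,2.0981,1.7321)
cross product → J_v[:, 1] = (1.5000,0.8660,1.0000)
J_ω[:, 1] = z_1
entry J[3][1] = -0.5000

-0.500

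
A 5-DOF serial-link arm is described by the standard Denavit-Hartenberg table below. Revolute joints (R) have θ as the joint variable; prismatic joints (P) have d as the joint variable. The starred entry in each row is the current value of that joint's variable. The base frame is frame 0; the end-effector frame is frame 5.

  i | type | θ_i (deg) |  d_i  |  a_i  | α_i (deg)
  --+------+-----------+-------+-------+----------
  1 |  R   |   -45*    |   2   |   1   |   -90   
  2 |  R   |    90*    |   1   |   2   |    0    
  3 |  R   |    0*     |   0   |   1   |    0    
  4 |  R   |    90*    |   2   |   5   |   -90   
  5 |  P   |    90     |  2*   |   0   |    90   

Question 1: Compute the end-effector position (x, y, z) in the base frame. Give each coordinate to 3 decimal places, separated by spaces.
after link 1: o_1 = (0.7071, -0.7071, 2.0000)
after link 2: o_2 = (1.4142, 0.0000, 0.0000)
after link 3: o_3 = (1.4142, 0.0000, -1.0000)
after link 4: o_4 = (-0.7071, 4.9497, -1.0000)
after link 5: o_5 = (-0.7071, 4.9497, 1.0000)

-0.707 4.950 1.000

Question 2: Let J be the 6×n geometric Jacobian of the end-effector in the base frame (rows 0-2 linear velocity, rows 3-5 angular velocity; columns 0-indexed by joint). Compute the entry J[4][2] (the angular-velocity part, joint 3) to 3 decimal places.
0.707

axis z_2 = (0.7071,0.7071,0.0000); lever o_n−o_2 = (-2.1213,4.9497,1.0000)
cross product → J_v[:, 2] = (0.7071,-0.7071,5.0000)
J_ω[:, 2] = z_2
entry J[4][2] = 0.7071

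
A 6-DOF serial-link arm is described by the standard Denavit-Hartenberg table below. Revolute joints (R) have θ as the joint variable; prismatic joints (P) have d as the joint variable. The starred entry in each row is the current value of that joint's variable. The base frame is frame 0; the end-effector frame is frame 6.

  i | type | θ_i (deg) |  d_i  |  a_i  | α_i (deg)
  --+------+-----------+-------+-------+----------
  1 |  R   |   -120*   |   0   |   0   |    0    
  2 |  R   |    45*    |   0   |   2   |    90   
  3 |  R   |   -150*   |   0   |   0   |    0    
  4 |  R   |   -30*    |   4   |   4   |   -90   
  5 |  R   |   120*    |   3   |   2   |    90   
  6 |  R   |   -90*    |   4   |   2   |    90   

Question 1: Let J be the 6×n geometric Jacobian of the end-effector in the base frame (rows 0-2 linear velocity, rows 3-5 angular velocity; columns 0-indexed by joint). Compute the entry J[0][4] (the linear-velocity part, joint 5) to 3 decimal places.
axis z_4 = (-0.0000,-0.0000,-1.0000); lever o_n−o_4 = (2.9671,3.3461,-1.0000)
cross product → J_v[:, 4] = (3.3461,-2.9671,-0.0000)
J_ω[:, 4] = z_4
entry J[0][4] = 3.3461

3.346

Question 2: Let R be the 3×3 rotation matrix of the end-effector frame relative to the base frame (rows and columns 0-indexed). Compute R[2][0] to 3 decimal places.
End-effector x-axis (col 0 of R) = (0.0000,0.0000,1.0000)
R[2][0] = 1.0000

1.000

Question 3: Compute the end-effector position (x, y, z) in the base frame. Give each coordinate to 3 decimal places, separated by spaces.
-1.414 4.243 -1.000

after link 1: o_1 = (0.0000, 0.0000, 0.0000)
after link 2: o_2 = (0.5176, -1.9319, 0.0000)
after link 3: o_3 = (0.5176, -1.9319, 0.0000)
after link 4: o_4 = (-4.3813, 0.8966, 0.0000)
after link 5: o_5 = (-2.4495, 0.3789, -3.0000)
after link 6: o_6 = (-1.4142, 4.2426, -1.0000)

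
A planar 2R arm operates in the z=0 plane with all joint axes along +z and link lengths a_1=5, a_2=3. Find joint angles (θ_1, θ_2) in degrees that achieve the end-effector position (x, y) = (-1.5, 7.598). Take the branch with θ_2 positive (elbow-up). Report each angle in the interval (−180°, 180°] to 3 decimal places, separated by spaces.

89.998 30.004

cos θ_2 = (59.9796−5²−3²)/(2·5·3) = 0.8660; θ_2 = 30.0044° (elbow-up)
β = atan2(7.5980,-1.5000) = 101.1677°; ψ = atan2(1.5002,7.5980) = 11.1693°
θ_1 = β − ψ = 89.9985°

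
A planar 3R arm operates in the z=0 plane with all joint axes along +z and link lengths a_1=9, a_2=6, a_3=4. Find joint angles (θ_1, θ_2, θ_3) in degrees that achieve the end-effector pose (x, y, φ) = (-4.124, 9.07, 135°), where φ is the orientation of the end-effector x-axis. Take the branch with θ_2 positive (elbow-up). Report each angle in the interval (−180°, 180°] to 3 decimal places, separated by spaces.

60.000 134.998 -59.997

wrist centre = target − a_3·(cos φ, sin φ) = (-1.2956, 6.2416)
cos θ_2 = (40.6357−9²−6²)/(2·9·6) = -0.7071; θ_2 = 134.9975° (elbow-up)
β = atan2(6.2416,-1.2956) = 101.7265°; ψ = atan2(4.2428,4.7575) = 41.7269°
θ_1 = β − ψ = 59.9996°
θ_3 = φ − θ_1 − θ_2 = -59.9971° (wrapped to (-180°,180°])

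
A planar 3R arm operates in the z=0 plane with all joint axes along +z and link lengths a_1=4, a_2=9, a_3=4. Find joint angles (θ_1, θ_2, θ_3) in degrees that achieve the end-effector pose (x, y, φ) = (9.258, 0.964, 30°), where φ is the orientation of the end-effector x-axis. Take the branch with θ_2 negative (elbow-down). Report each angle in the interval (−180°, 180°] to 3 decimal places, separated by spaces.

wrist centre = target − a_3·(cos φ, sin φ) = (5.7939, -1.0360)
cos θ_2 = (34.6426−4²−9²)/(2·4·9) = -0.8661; θ_2 = -150.0058° (elbow-down)
β = atan2(-1.0360,5.7939) = -10.1379°; ψ = atan2(-4.4992,-3.7947) = -130.1446°
θ_1 = β − ψ = 120.0067°
θ_3 = φ − θ_1 − θ_2 = 59.9990° (wrapped to (-180°,180°])

120.007 -150.006 59.999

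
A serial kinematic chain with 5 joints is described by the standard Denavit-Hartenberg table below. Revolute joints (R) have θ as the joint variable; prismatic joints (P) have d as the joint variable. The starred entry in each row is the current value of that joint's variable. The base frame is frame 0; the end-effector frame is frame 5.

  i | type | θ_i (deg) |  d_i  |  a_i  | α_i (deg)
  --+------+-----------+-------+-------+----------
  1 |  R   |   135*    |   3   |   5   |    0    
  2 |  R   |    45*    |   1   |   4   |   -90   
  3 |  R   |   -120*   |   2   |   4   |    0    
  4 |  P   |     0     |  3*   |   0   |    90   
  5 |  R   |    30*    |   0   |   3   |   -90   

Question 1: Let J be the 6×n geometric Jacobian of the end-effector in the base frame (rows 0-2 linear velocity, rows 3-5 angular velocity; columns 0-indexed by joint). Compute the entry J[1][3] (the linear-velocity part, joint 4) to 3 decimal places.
prismatic axis z_3 = (-0.0000,-1.0000,0.0000)
J_v[:, 3] = z_3; J_ω[:, 3] = (0,0,0)
entry J[1][3] = -1.0000

-1.000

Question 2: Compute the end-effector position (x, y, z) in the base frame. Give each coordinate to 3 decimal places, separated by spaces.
after link 1: o_1 = (-3.5355, 3.5355, 3.0000)
after link 2: o_2 = (-7.5355, 3.5355, 4.0000)
after link 3: o_3 = (-5.5355, 1.5355, 7.4641)
after link 4: o_4 = (-5.5355, -1.4645, 7.4641)
after link 5: o_5 = (-4.2365, -2.9645, 9.7141)

-4.236 -2.964 9.714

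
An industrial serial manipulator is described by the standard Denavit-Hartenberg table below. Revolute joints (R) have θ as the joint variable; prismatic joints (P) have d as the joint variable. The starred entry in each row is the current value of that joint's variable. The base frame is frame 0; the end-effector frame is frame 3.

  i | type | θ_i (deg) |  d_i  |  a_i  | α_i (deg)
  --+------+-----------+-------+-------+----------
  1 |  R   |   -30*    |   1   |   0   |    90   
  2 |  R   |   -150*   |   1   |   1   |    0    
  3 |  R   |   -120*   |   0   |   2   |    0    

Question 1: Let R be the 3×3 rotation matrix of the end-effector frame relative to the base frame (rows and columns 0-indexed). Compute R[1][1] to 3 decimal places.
0.500

End-effector y-axis (col 1 of R) = (-0.8660,0.5000,-0.0000)
R[1][1] = 0.5000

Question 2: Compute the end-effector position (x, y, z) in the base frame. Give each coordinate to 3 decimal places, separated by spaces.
after link 1: o_1 = (0.0000, 0.0000, 1.0000)
after link 2: o_2 = (-1.2500, -0.4330, 0.5000)
after link 3: o_3 = (-1.2500, -0.4330, 2.5000)

-1.250 -0.433 2.500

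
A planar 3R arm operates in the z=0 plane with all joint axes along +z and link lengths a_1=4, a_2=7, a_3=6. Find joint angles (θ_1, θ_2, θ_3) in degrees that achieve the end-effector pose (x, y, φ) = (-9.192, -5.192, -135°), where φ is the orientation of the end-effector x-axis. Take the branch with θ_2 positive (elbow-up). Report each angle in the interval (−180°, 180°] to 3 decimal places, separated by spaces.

wrist centre = target − a_3·(cos φ, sin φ) = (-4.9494, -0.9494)
cos θ_2 = (25.3974−4²−7²)/(2·4·7) = -0.7072; θ_2 = 135.0066° (elbow-up)
β = atan2(-0.9494,-4.9494) = -169.1417°; ψ = atan2(4.9492,-0.9503) = 100.8694°
θ_1 = β − ψ = -270.0111°
θ_3 = φ − θ_1 − θ_2 = 0.0045° (wrapped to (-180°,180°])

89.989 135.007 0.004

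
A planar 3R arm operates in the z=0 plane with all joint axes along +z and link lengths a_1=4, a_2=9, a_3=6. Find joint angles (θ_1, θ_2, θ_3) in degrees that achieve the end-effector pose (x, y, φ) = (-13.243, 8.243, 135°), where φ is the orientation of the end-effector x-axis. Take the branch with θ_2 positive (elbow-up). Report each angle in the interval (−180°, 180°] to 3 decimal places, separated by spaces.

wrist centre = target − a_3·(cos φ, sin φ) = (-9.0004, 4.0004)
cos θ_2 = (97.0093−4²−9²)/(2·4·9) = 0.0001; θ_2 = 89.9926° (elbow-up)
β = atan2(4.0004,-9.0004) = 156.0364°; ψ = atan2(9.0000,4.0012) = 66.0313°
θ_1 = β − ψ = 90.0051°
θ_3 = φ − θ_1 − θ_2 = -44.9977° (wrapped to (-180°,180°])

90.005 89.993 -44.998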